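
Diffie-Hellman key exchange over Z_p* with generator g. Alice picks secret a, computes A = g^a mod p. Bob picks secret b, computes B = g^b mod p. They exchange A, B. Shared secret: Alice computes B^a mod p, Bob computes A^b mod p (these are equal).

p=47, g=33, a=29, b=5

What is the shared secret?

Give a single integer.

Answer: 23

Derivation:
A = 33^29 mod 47  (bits of 29 = 11101)
  bit 0 = 1: r = r^2 * 33 mod 47 = 1^2 * 33 = 1*33 = 33
  bit 1 = 1: r = r^2 * 33 mod 47 = 33^2 * 33 = 8*33 = 29
  bit 2 = 1: r = r^2 * 33 mod 47 = 29^2 * 33 = 42*33 = 23
  bit 3 = 0: r = r^2 mod 47 = 23^2 = 12
  bit 4 = 1: r = r^2 * 33 mod 47 = 12^2 * 33 = 3*33 = 5
  -> A = 5
B = 33^5 mod 47  (bits of 5 = 101)
  bit 0 = 1: r = r^2 * 33 mod 47 = 1^2 * 33 = 1*33 = 33
  bit 1 = 0: r = r^2 mod 47 = 33^2 = 8
  bit 2 = 1: r = r^2 * 33 mod 47 = 8^2 * 33 = 17*33 = 44
  -> B = 44
s = B^a = 44^29 mod 47  (bits of 29 = 11101)
  bit 0 = 1: r = r^2 * 44 mod 47 = 1^2 * 44 = 1*44 = 44
  bit 1 = 1: r = r^2 * 44 mod 47 = 44^2 * 44 = 9*44 = 20
  bit 2 = 1: r = r^2 * 44 mod 47 = 20^2 * 44 = 24*44 = 22
  bit 3 = 0: r = r^2 mod 47 = 22^2 = 14
  bit 4 = 1: r = r^2 * 44 mod 47 = 14^2 * 44 = 8*44 = 23
  -> s = B^a = 23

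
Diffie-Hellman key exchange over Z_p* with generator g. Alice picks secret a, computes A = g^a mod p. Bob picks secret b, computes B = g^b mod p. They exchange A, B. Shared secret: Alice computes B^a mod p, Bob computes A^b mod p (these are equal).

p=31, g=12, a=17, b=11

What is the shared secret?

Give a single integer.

Answer: 24

Derivation:
A = 12^17 mod 31  (bits of 17 = 10001)
  bit 0 = 1: r = r^2 * 12 mod 31 = 1^2 * 12 = 1*12 = 12
  bit 1 = 0: r = r^2 mod 31 = 12^2 = 20
  bit 2 = 0: r = r^2 mod 31 = 20^2 = 28
  bit 3 = 0: r = r^2 mod 31 = 28^2 = 9
  bit 4 = 1: r = r^2 * 12 mod 31 = 9^2 * 12 = 19*12 = 11
  -> A = 11
B = 12^11 mod 31  (bits of 11 = 1011)
  bit 0 = 1: r = r^2 * 12 mod 31 = 1^2 * 12 = 1*12 = 12
  bit 1 = 0: r = r^2 mod 31 = 12^2 = 20
  bit 2 = 1: r = r^2 * 12 mod 31 = 20^2 * 12 = 28*12 = 26
  bit 3 = 1: r = r^2 * 12 mod 31 = 26^2 * 12 = 25*12 = 21
  -> B = 21
s = B^a = 21^17 mod 31  (bits of 17 = 10001)
  bit 0 = 1: r = r^2 * 21 mod 31 = 1^2 * 21 = 1*21 = 21
  bit 1 = 0: r = r^2 mod 31 = 21^2 = 7
  bit 2 = 0: r = r^2 mod 31 = 7^2 = 18
  bit 3 = 0: r = r^2 mod 31 = 18^2 = 14
  bit 4 = 1: r = r^2 * 21 mod 31 = 14^2 * 21 = 10*21 = 24
  -> s = B^a = 24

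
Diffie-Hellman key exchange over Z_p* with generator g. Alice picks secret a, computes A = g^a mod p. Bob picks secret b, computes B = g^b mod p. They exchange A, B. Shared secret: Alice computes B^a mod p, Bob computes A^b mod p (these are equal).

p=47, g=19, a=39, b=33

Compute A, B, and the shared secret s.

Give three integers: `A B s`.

Answer: 11 43 5

Derivation:
A = 19^39 mod 47  (bits of 39 = 100111)
  bit 0 = 1: r = r^2 * 19 mod 47 = 1^2 * 19 = 1*19 = 19
  bit 1 = 0: r = r^2 mod 47 = 19^2 = 32
  bit 2 = 0: r = r^2 mod 47 = 32^2 = 37
  bit 3 = 1: r = r^2 * 19 mod 47 = 37^2 * 19 = 6*19 = 20
  bit 4 = 1: r = r^2 * 19 mod 47 = 20^2 * 19 = 24*19 = 33
  bit 5 = 1: r = r^2 * 19 mod 47 = 33^2 * 19 = 8*19 = 11
  -> A = 11
B = 19^33 mod 47  (bits of 33 = 100001)
  bit 0 = 1: r = r^2 * 19 mod 47 = 1^2 * 19 = 1*19 = 19
  bit 1 = 0: r = r^2 mod 47 = 19^2 = 32
  bit 2 = 0: r = r^2 mod 47 = 32^2 = 37
  bit 3 = 0: r = r^2 mod 47 = 37^2 = 6
  bit 4 = 0: r = r^2 mod 47 = 6^2 = 36
  bit 5 = 1: r = r^2 * 19 mod 47 = 36^2 * 19 = 27*19 = 43
  -> B = 43
s = B^a = 43^39 mod 47  (bits of 39 = 100111)
  bit 0 = 1: r = r^2 * 43 mod 47 = 1^2 * 43 = 1*43 = 43
  bit 1 = 0: r = r^2 mod 47 = 43^2 = 16
  bit 2 = 0: r = r^2 mod 47 = 16^2 = 21
  bit 3 = 1: r = r^2 * 43 mod 47 = 21^2 * 43 = 18*43 = 22
  bit 4 = 1: r = r^2 * 43 mod 47 = 22^2 * 43 = 14*43 = 38
  bit 5 = 1: r = r^2 * 43 mod 47 = 38^2 * 43 = 34*43 = 5
  -> s = B^a = 5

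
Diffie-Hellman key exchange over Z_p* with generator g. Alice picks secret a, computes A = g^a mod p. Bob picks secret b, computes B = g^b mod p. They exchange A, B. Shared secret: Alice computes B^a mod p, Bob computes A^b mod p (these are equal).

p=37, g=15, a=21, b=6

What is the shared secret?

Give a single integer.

A = 15^21 mod 37  (bits of 21 = 10101)
  bit 0 = 1: r = r^2 * 15 mod 37 = 1^2 * 15 = 1*15 = 15
  bit 1 = 0: r = r^2 mod 37 = 15^2 = 3
  bit 2 = 1: r = r^2 * 15 mod 37 = 3^2 * 15 = 9*15 = 24
  bit 3 = 0: r = r^2 mod 37 = 24^2 = 21
  bit 4 = 1: r = r^2 * 15 mod 37 = 21^2 * 15 = 34*15 = 29
  -> A = 29
B = 15^6 mod 37  (bits of 6 = 110)
  bit 0 = 1: r = r^2 * 15 mod 37 = 1^2 * 15 = 1*15 = 15
  bit 1 = 1: r = r^2 * 15 mod 37 = 15^2 * 15 = 3*15 = 8
  bit 2 = 0: r = r^2 mod 37 = 8^2 = 27
  -> B = 27
s = B^a = 27^21 mod 37  (bits of 21 = 10101)
  bit 0 = 1: r = r^2 * 27 mod 37 = 1^2 * 27 = 1*27 = 27
  bit 1 = 0: r = r^2 mod 37 = 27^2 = 26
  bit 2 = 1: r = r^2 * 27 mod 37 = 26^2 * 27 = 10*27 = 11
  bit 3 = 0: r = r^2 mod 37 = 11^2 = 10
  bit 4 = 1: r = r^2 * 27 mod 37 = 10^2 * 27 = 26*27 = 36
  -> s = B^a = 36

Answer: 36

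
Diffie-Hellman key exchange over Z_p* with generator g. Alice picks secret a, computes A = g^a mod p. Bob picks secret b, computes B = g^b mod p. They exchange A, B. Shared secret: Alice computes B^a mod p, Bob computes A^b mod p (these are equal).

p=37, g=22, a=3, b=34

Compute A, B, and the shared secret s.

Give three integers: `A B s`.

Answer: 29 25 11

Derivation:
A = 22^3 mod 37  (bits of 3 = 11)
  bit 0 = 1: r = r^2 * 22 mod 37 = 1^2 * 22 = 1*22 = 22
  bit 1 = 1: r = r^2 * 22 mod 37 = 22^2 * 22 = 3*22 = 29
  -> A = 29
B = 22^34 mod 37  (bits of 34 = 100010)
  bit 0 = 1: r = r^2 * 22 mod 37 = 1^2 * 22 = 1*22 = 22
  bit 1 = 0: r = r^2 mod 37 = 22^2 = 3
  bit 2 = 0: r = r^2 mod 37 = 3^2 = 9
  bit 3 = 0: r = r^2 mod 37 = 9^2 = 7
  bit 4 = 1: r = r^2 * 22 mod 37 = 7^2 * 22 = 12*22 = 5
  bit 5 = 0: r = r^2 mod 37 = 5^2 = 25
  -> B = 25
s = B^a = 25^3 mod 37  (bits of 3 = 11)
  bit 0 = 1: r = r^2 * 25 mod 37 = 1^2 * 25 = 1*25 = 25
  bit 1 = 1: r = r^2 * 25 mod 37 = 25^2 * 25 = 33*25 = 11
  -> s = B^a = 11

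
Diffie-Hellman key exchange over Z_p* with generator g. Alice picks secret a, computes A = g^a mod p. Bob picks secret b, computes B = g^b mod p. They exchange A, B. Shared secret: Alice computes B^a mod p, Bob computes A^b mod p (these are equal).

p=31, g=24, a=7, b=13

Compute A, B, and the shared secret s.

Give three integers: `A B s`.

Answer: 3 12 24

Derivation:
A = 24^7 mod 31  (bits of 7 = 111)
  bit 0 = 1: r = r^2 * 24 mod 31 = 1^2 * 24 = 1*24 = 24
  bit 1 = 1: r = r^2 * 24 mod 31 = 24^2 * 24 = 18*24 = 29
  bit 2 = 1: r = r^2 * 24 mod 31 = 29^2 * 24 = 4*24 = 3
  -> A = 3
B = 24^13 mod 31  (bits of 13 = 1101)
  bit 0 = 1: r = r^2 * 24 mod 31 = 1^2 * 24 = 1*24 = 24
  bit 1 = 1: r = r^2 * 24 mod 31 = 24^2 * 24 = 18*24 = 29
  bit 2 = 0: r = r^2 mod 31 = 29^2 = 4
  bit 3 = 1: r = r^2 * 24 mod 31 = 4^2 * 24 = 16*24 = 12
  -> B = 12
s = B^a = 12^7 mod 31  (bits of 7 = 111)
  bit 0 = 1: r = r^2 * 12 mod 31 = 1^2 * 12 = 1*12 = 12
  bit 1 = 1: r = r^2 * 12 mod 31 = 12^2 * 12 = 20*12 = 23
  bit 2 = 1: r = r^2 * 12 mod 31 = 23^2 * 12 = 2*12 = 24
  -> s = B^a = 24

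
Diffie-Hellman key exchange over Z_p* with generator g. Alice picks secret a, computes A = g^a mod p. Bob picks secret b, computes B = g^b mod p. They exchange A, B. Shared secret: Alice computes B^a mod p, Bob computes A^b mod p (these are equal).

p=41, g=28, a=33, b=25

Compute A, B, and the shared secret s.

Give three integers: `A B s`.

Answer: 11 38 38

Derivation:
A = 28^33 mod 41  (bits of 33 = 100001)
  bit 0 = 1: r = r^2 * 28 mod 41 = 1^2 * 28 = 1*28 = 28
  bit 1 = 0: r = r^2 mod 41 = 28^2 = 5
  bit 2 = 0: r = r^2 mod 41 = 5^2 = 25
  bit 3 = 0: r = r^2 mod 41 = 25^2 = 10
  bit 4 = 0: r = r^2 mod 41 = 10^2 = 18
  bit 5 = 1: r = r^2 * 28 mod 41 = 18^2 * 28 = 37*28 = 11
  -> A = 11
B = 28^25 mod 41  (bits of 25 = 11001)
  bit 0 = 1: r = r^2 * 28 mod 41 = 1^2 * 28 = 1*28 = 28
  bit 1 = 1: r = r^2 * 28 mod 41 = 28^2 * 28 = 5*28 = 17
  bit 2 = 0: r = r^2 mod 41 = 17^2 = 2
  bit 3 = 0: r = r^2 mod 41 = 2^2 = 4
  bit 4 = 1: r = r^2 * 28 mod 41 = 4^2 * 28 = 16*28 = 38
  -> B = 38
s = B^a = 38^33 mod 41  (bits of 33 = 100001)
  bit 0 = 1: r = r^2 * 38 mod 41 = 1^2 * 38 = 1*38 = 38
  bit 1 = 0: r = r^2 mod 41 = 38^2 = 9
  bit 2 = 0: r = r^2 mod 41 = 9^2 = 40
  bit 3 = 0: r = r^2 mod 41 = 40^2 = 1
  bit 4 = 0: r = r^2 mod 41 = 1^2 = 1
  bit 5 = 1: r = r^2 * 38 mod 41 = 1^2 * 38 = 1*38 = 38
  -> s = B^a = 38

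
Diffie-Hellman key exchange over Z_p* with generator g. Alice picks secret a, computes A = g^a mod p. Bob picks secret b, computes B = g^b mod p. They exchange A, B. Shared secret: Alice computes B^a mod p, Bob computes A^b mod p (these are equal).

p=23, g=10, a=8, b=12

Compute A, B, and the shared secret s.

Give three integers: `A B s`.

Answer: 2 13 2

Derivation:
A = 10^8 mod 23  (bits of 8 = 1000)
  bit 0 = 1: r = r^2 * 10 mod 23 = 1^2 * 10 = 1*10 = 10
  bit 1 = 0: r = r^2 mod 23 = 10^2 = 8
  bit 2 = 0: r = r^2 mod 23 = 8^2 = 18
  bit 3 = 0: r = r^2 mod 23 = 18^2 = 2
  -> A = 2
B = 10^12 mod 23  (bits of 12 = 1100)
  bit 0 = 1: r = r^2 * 10 mod 23 = 1^2 * 10 = 1*10 = 10
  bit 1 = 1: r = r^2 * 10 mod 23 = 10^2 * 10 = 8*10 = 11
  bit 2 = 0: r = r^2 mod 23 = 11^2 = 6
  bit 3 = 0: r = r^2 mod 23 = 6^2 = 13
  -> B = 13
s = B^a = 13^8 mod 23  (bits of 8 = 1000)
  bit 0 = 1: r = r^2 * 13 mod 23 = 1^2 * 13 = 1*13 = 13
  bit 1 = 0: r = r^2 mod 23 = 13^2 = 8
  bit 2 = 0: r = r^2 mod 23 = 8^2 = 18
  bit 3 = 0: r = r^2 mod 23 = 18^2 = 2
  -> s = B^a = 2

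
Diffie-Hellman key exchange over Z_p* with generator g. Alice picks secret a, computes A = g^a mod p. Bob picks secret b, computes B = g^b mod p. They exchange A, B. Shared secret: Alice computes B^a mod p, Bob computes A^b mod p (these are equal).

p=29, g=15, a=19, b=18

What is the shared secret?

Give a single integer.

A = 15^19 mod 29  (bits of 19 = 10011)
  bit 0 = 1: r = r^2 * 15 mod 29 = 1^2 * 15 = 1*15 = 15
  bit 1 = 0: r = r^2 mod 29 = 15^2 = 22
  bit 2 = 0: r = r^2 mod 29 = 22^2 = 20
  bit 3 = 1: r = r^2 * 15 mod 29 = 20^2 * 15 = 23*15 = 26
  bit 4 = 1: r = r^2 * 15 mod 29 = 26^2 * 15 = 9*15 = 19
  -> A = 19
B = 15^18 mod 29  (bits of 18 = 10010)
  bit 0 = 1: r = r^2 * 15 mod 29 = 1^2 * 15 = 1*15 = 15
  bit 1 = 0: r = r^2 mod 29 = 15^2 = 22
  bit 2 = 0: r = r^2 mod 29 = 22^2 = 20
  bit 3 = 1: r = r^2 * 15 mod 29 = 20^2 * 15 = 23*15 = 26
  bit 4 = 0: r = r^2 mod 29 = 26^2 = 9
  -> B = 9
s = B^a = 9^19 mod 29  (bits of 19 = 10011)
  bit 0 = 1: r = r^2 * 9 mod 29 = 1^2 * 9 = 1*9 = 9
  bit 1 = 0: r = r^2 mod 29 = 9^2 = 23
  bit 2 = 0: r = r^2 mod 29 = 23^2 = 7
  bit 3 = 1: r = r^2 * 9 mod 29 = 7^2 * 9 = 20*9 = 6
  bit 4 = 1: r = r^2 * 9 mod 29 = 6^2 * 9 = 7*9 = 5
  -> s = B^a = 5

Answer: 5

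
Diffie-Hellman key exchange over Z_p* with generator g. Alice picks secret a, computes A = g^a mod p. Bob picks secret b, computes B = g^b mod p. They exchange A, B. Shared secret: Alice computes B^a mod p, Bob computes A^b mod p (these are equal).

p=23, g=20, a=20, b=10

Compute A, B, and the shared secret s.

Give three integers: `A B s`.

A = 20^20 mod 23  (bits of 20 = 10100)
  bit 0 = 1: r = r^2 * 20 mod 23 = 1^2 * 20 = 1*20 = 20
  bit 1 = 0: r = r^2 mod 23 = 20^2 = 9
  bit 2 = 1: r = r^2 * 20 mod 23 = 9^2 * 20 = 12*20 = 10
  bit 3 = 0: r = r^2 mod 23 = 10^2 = 8
  bit 4 = 0: r = r^2 mod 23 = 8^2 = 18
  -> A = 18
B = 20^10 mod 23  (bits of 10 = 1010)
  bit 0 = 1: r = r^2 * 20 mod 23 = 1^2 * 20 = 1*20 = 20
  bit 1 = 0: r = r^2 mod 23 = 20^2 = 9
  bit 2 = 1: r = r^2 * 20 mod 23 = 9^2 * 20 = 12*20 = 10
  bit 3 = 0: r = r^2 mod 23 = 10^2 = 8
  -> B = 8
s = B^a = 8^20 mod 23  (bits of 20 = 10100)
  bit 0 = 1: r = r^2 * 8 mod 23 = 1^2 * 8 = 1*8 = 8
  bit 1 = 0: r = r^2 mod 23 = 8^2 = 18
  bit 2 = 1: r = r^2 * 8 mod 23 = 18^2 * 8 = 2*8 = 16
  bit 3 = 0: r = r^2 mod 23 = 16^2 = 3
  bit 4 = 0: r = r^2 mod 23 = 3^2 = 9
  -> s = B^a = 9

Answer: 18 8 9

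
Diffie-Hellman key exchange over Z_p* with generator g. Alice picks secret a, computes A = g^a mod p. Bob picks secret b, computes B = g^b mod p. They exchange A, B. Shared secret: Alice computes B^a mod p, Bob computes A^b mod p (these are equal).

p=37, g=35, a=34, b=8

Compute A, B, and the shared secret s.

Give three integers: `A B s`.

Answer: 28 34 33

Derivation:
A = 35^34 mod 37  (bits of 34 = 100010)
  bit 0 = 1: r = r^2 * 35 mod 37 = 1^2 * 35 = 1*35 = 35
  bit 1 = 0: r = r^2 mod 37 = 35^2 = 4
  bit 2 = 0: r = r^2 mod 37 = 4^2 = 16
  bit 3 = 0: r = r^2 mod 37 = 16^2 = 34
  bit 4 = 1: r = r^2 * 35 mod 37 = 34^2 * 35 = 9*35 = 19
  bit 5 = 0: r = r^2 mod 37 = 19^2 = 28
  -> A = 28
B = 35^8 mod 37  (bits of 8 = 1000)
  bit 0 = 1: r = r^2 * 35 mod 37 = 1^2 * 35 = 1*35 = 35
  bit 1 = 0: r = r^2 mod 37 = 35^2 = 4
  bit 2 = 0: r = r^2 mod 37 = 4^2 = 16
  bit 3 = 0: r = r^2 mod 37 = 16^2 = 34
  -> B = 34
s = B^a = 34^34 mod 37  (bits of 34 = 100010)
  bit 0 = 1: r = r^2 * 34 mod 37 = 1^2 * 34 = 1*34 = 34
  bit 1 = 0: r = r^2 mod 37 = 34^2 = 9
  bit 2 = 0: r = r^2 mod 37 = 9^2 = 7
  bit 3 = 0: r = r^2 mod 37 = 7^2 = 12
  bit 4 = 1: r = r^2 * 34 mod 37 = 12^2 * 34 = 33*34 = 12
  bit 5 = 0: r = r^2 mod 37 = 12^2 = 33
  -> s = B^a = 33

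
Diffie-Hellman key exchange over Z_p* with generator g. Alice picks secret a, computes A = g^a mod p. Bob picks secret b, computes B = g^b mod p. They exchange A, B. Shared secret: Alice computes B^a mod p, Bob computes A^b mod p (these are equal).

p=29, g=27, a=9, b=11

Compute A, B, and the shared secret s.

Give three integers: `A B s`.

A = 27^9 mod 29  (bits of 9 = 1001)
  bit 0 = 1: r = r^2 * 27 mod 29 = 1^2 * 27 = 1*27 = 27
  bit 1 = 0: r = r^2 mod 29 = 27^2 = 4
  bit 2 = 0: r = r^2 mod 29 = 4^2 = 16
  bit 3 = 1: r = r^2 * 27 mod 29 = 16^2 * 27 = 24*27 = 10
  -> A = 10
B = 27^11 mod 29  (bits of 11 = 1011)
  bit 0 = 1: r = r^2 * 27 mod 29 = 1^2 * 27 = 1*27 = 27
  bit 1 = 0: r = r^2 mod 29 = 27^2 = 4
  bit 2 = 1: r = r^2 * 27 mod 29 = 4^2 * 27 = 16*27 = 26
  bit 3 = 1: r = r^2 * 27 mod 29 = 26^2 * 27 = 9*27 = 11
  -> B = 11
s = B^a = 11^9 mod 29  (bits of 9 = 1001)
  bit 0 = 1: r = r^2 * 11 mod 29 = 1^2 * 11 = 1*11 = 11
  bit 1 = 0: r = r^2 mod 29 = 11^2 = 5
  bit 2 = 0: r = r^2 mod 29 = 5^2 = 25
  bit 3 = 1: r = r^2 * 11 mod 29 = 25^2 * 11 = 16*11 = 2
  -> s = B^a = 2

Answer: 10 11 2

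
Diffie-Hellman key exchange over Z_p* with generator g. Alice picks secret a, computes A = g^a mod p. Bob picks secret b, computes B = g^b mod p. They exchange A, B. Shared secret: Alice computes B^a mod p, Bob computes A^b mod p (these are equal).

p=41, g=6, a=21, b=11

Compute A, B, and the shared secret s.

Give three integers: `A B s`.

Answer: 35 28 13

Derivation:
A = 6^21 mod 41  (bits of 21 = 10101)
  bit 0 = 1: r = r^2 * 6 mod 41 = 1^2 * 6 = 1*6 = 6
  bit 1 = 0: r = r^2 mod 41 = 6^2 = 36
  bit 2 = 1: r = r^2 * 6 mod 41 = 36^2 * 6 = 25*6 = 27
  bit 3 = 0: r = r^2 mod 41 = 27^2 = 32
  bit 4 = 1: r = r^2 * 6 mod 41 = 32^2 * 6 = 40*6 = 35
  -> A = 35
B = 6^11 mod 41  (bits of 11 = 1011)
  bit 0 = 1: r = r^2 * 6 mod 41 = 1^2 * 6 = 1*6 = 6
  bit 1 = 0: r = r^2 mod 41 = 6^2 = 36
  bit 2 = 1: r = r^2 * 6 mod 41 = 36^2 * 6 = 25*6 = 27
  bit 3 = 1: r = r^2 * 6 mod 41 = 27^2 * 6 = 32*6 = 28
  -> B = 28
s = B^a = 28^21 mod 41  (bits of 21 = 10101)
  bit 0 = 1: r = r^2 * 28 mod 41 = 1^2 * 28 = 1*28 = 28
  bit 1 = 0: r = r^2 mod 41 = 28^2 = 5
  bit 2 = 1: r = r^2 * 28 mod 41 = 5^2 * 28 = 25*28 = 3
  bit 3 = 0: r = r^2 mod 41 = 3^2 = 9
  bit 4 = 1: r = r^2 * 28 mod 41 = 9^2 * 28 = 40*28 = 13
  -> s = B^a = 13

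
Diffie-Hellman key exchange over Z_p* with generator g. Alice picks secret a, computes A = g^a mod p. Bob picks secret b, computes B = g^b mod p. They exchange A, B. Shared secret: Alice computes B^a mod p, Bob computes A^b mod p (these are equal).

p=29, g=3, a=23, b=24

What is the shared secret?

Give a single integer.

A = 3^23 mod 29  (bits of 23 = 10111)
  bit 0 = 1: r = r^2 * 3 mod 29 = 1^2 * 3 = 1*3 = 3
  bit 1 = 0: r = r^2 mod 29 = 3^2 = 9
  bit 2 = 1: r = r^2 * 3 mod 29 = 9^2 * 3 = 23*3 = 11
  bit 3 = 1: r = r^2 * 3 mod 29 = 11^2 * 3 = 5*3 = 15
  bit 4 = 1: r = r^2 * 3 mod 29 = 15^2 * 3 = 22*3 = 8
  -> A = 8
B = 3^24 mod 29  (bits of 24 = 11000)
  bit 0 = 1: r = r^2 * 3 mod 29 = 1^2 * 3 = 1*3 = 3
  bit 1 = 1: r = r^2 * 3 mod 29 = 3^2 * 3 = 9*3 = 27
  bit 2 = 0: r = r^2 mod 29 = 27^2 = 4
  bit 3 = 0: r = r^2 mod 29 = 4^2 = 16
  bit 4 = 0: r = r^2 mod 29 = 16^2 = 24
  -> B = 24
s = B^a = 24^23 mod 29  (bits of 23 = 10111)
  bit 0 = 1: r = r^2 * 24 mod 29 = 1^2 * 24 = 1*24 = 24
  bit 1 = 0: r = r^2 mod 29 = 24^2 = 25
  bit 2 = 1: r = r^2 * 24 mod 29 = 25^2 * 24 = 16*24 = 7
  bit 3 = 1: r = r^2 * 24 mod 29 = 7^2 * 24 = 20*24 = 16
  bit 4 = 1: r = r^2 * 24 mod 29 = 16^2 * 24 = 24*24 = 25
  -> s = B^a = 25

Answer: 25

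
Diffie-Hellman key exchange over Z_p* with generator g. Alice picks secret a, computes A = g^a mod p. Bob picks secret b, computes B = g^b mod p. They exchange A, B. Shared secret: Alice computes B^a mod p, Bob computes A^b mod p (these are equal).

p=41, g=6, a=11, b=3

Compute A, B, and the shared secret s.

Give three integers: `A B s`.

Answer: 28 11 17

Derivation:
A = 6^11 mod 41  (bits of 11 = 1011)
  bit 0 = 1: r = r^2 * 6 mod 41 = 1^2 * 6 = 1*6 = 6
  bit 1 = 0: r = r^2 mod 41 = 6^2 = 36
  bit 2 = 1: r = r^2 * 6 mod 41 = 36^2 * 6 = 25*6 = 27
  bit 3 = 1: r = r^2 * 6 mod 41 = 27^2 * 6 = 32*6 = 28
  -> A = 28
B = 6^3 mod 41  (bits of 3 = 11)
  bit 0 = 1: r = r^2 * 6 mod 41 = 1^2 * 6 = 1*6 = 6
  bit 1 = 1: r = r^2 * 6 mod 41 = 6^2 * 6 = 36*6 = 11
  -> B = 11
s = B^a = 11^11 mod 41  (bits of 11 = 1011)
  bit 0 = 1: r = r^2 * 11 mod 41 = 1^2 * 11 = 1*11 = 11
  bit 1 = 0: r = r^2 mod 41 = 11^2 = 39
  bit 2 = 1: r = r^2 * 11 mod 41 = 39^2 * 11 = 4*11 = 3
  bit 3 = 1: r = r^2 * 11 mod 41 = 3^2 * 11 = 9*11 = 17
  -> s = B^a = 17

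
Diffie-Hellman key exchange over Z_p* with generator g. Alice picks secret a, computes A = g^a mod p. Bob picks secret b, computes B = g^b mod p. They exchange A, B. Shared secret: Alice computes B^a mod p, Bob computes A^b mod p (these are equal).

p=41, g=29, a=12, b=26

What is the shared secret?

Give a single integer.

Answer: 16

Derivation:
A = 29^12 mod 41  (bits of 12 = 1100)
  bit 0 = 1: r = r^2 * 29 mod 41 = 1^2 * 29 = 1*29 = 29
  bit 1 = 1: r = r^2 * 29 mod 41 = 29^2 * 29 = 21*29 = 35
  bit 2 = 0: r = r^2 mod 41 = 35^2 = 36
  bit 3 = 0: r = r^2 mod 41 = 36^2 = 25
  -> A = 25
B = 29^26 mod 41  (bits of 26 = 11010)
  bit 0 = 1: r = r^2 * 29 mod 41 = 1^2 * 29 = 1*29 = 29
  bit 1 = 1: r = r^2 * 29 mod 41 = 29^2 * 29 = 21*29 = 35
  bit 2 = 0: r = r^2 mod 41 = 35^2 = 36
  bit 3 = 1: r = r^2 * 29 mod 41 = 36^2 * 29 = 25*29 = 28
  bit 4 = 0: r = r^2 mod 41 = 28^2 = 5
  -> B = 5
s = B^a = 5^12 mod 41  (bits of 12 = 1100)
  bit 0 = 1: r = r^2 * 5 mod 41 = 1^2 * 5 = 1*5 = 5
  bit 1 = 1: r = r^2 * 5 mod 41 = 5^2 * 5 = 25*5 = 2
  bit 2 = 0: r = r^2 mod 41 = 2^2 = 4
  bit 3 = 0: r = r^2 mod 41 = 4^2 = 16
  -> s = B^a = 16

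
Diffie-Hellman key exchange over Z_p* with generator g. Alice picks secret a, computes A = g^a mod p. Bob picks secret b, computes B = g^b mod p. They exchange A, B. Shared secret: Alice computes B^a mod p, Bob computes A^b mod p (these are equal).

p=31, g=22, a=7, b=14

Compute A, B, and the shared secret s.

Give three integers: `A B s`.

Answer: 21 7 28

Derivation:
A = 22^7 mod 31  (bits of 7 = 111)
  bit 0 = 1: r = r^2 * 22 mod 31 = 1^2 * 22 = 1*22 = 22
  bit 1 = 1: r = r^2 * 22 mod 31 = 22^2 * 22 = 19*22 = 15
  bit 2 = 1: r = r^2 * 22 mod 31 = 15^2 * 22 = 8*22 = 21
  -> A = 21
B = 22^14 mod 31  (bits of 14 = 1110)
  bit 0 = 1: r = r^2 * 22 mod 31 = 1^2 * 22 = 1*22 = 22
  bit 1 = 1: r = r^2 * 22 mod 31 = 22^2 * 22 = 19*22 = 15
  bit 2 = 1: r = r^2 * 22 mod 31 = 15^2 * 22 = 8*22 = 21
  bit 3 = 0: r = r^2 mod 31 = 21^2 = 7
  -> B = 7
s = B^a = 7^7 mod 31  (bits of 7 = 111)
  bit 0 = 1: r = r^2 * 7 mod 31 = 1^2 * 7 = 1*7 = 7
  bit 1 = 1: r = r^2 * 7 mod 31 = 7^2 * 7 = 18*7 = 2
  bit 2 = 1: r = r^2 * 7 mod 31 = 2^2 * 7 = 4*7 = 28
  -> s = B^a = 28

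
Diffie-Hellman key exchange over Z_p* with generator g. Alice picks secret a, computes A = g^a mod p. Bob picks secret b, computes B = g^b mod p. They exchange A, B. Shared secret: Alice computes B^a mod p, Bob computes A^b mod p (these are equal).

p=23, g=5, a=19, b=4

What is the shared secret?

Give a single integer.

Answer: 9

Derivation:
A = 5^19 mod 23  (bits of 19 = 10011)
  bit 0 = 1: r = r^2 * 5 mod 23 = 1^2 * 5 = 1*5 = 5
  bit 1 = 0: r = r^2 mod 23 = 5^2 = 2
  bit 2 = 0: r = r^2 mod 23 = 2^2 = 4
  bit 3 = 1: r = r^2 * 5 mod 23 = 4^2 * 5 = 16*5 = 11
  bit 4 = 1: r = r^2 * 5 mod 23 = 11^2 * 5 = 6*5 = 7
  -> A = 7
B = 5^4 mod 23  (bits of 4 = 100)
  bit 0 = 1: r = r^2 * 5 mod 23 = 1^2 * 5 = 1*5 = 5
  bit 1 = 0: r = r^2 mod 23 = 5^2 = 2
  bit 2 = 0: r = r^2 mod 23 = 2^2 = 4
  -> B = 4
s = B^a = 4^19 mod 23  (bits of 19 = 10011)
  bit 0 = 1: r = r^2 * 4 mod 23 = 1^2 * 4 = 1*4 = 4
  bit 1 = 0: r = r^2 mod 23 = 4^2 = 16
  bit 2 = 0: r = r^2 mod 23 = 16^2 = 3
  bit 3 = 1: r = r^2 * 4 mod 23 = 3^2 * 4 = 9*4 = 13
  bit 4 = 1: r = r^2 * 4 mod 23 = 13^2 * 4 = 8*4 = 9
  -> s = B^a = 9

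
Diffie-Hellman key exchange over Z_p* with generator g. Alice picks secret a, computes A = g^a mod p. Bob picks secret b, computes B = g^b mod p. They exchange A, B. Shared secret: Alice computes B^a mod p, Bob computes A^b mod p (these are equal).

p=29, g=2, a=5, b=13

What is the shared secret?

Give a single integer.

A = 2^5 mod 29  (bits of 5 = 101)
  bit 0 = 1: r = r^2 * 2 mod 29 = 1^2 * 2 = 1*2 = 2
  bit 1 = 0: r = r^2 mod 29 = 2^2 = 4
  bit 2 = 1: r = r^2 * 2 mod 29 = 4^2 * 2 = 16*2 = 3
  -> A = 3
B = 2^13 mod 29  (bits of 13 = 1101)
  bit 0 = 1: r = r^2 * 2 mod 29 = 1^2 * 2 = 1*2 = 2
  bit 1 = 1: r = r^2 * 2 mod 29 = 2^2 * 2 = 4*2 = 8
  bit 2 = 0: r = r^2 mod 29 = 8^2 = 6
  bit 3 = 1: r = r^2 * 2 mod 29 = 6^2 * 2 = 7*2 = 14
  -> B = 14
s = B^a = 14^5 mod 29  (bits of 5 = 101)
  bit 0 = 1: r = r^2 * 14 mod 29 = 1^2 * 14 = 1*14 = 14
  bit 1 = 0: r = r^2 mod 29 = 14^2 = 22
  bit 2 = 1: r = r^2 * 14 mod 29 = 22^2 * 14 = 20*14 = 19
  -> s = B^a = 19

Answer: 19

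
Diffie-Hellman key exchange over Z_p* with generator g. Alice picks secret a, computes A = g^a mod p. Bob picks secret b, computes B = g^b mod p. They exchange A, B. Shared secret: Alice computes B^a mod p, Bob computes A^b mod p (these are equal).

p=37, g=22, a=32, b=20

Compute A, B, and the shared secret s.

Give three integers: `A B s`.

A = 22^32 mod 37  (bits of 32 = 100000)
  bit 0 = 1: r = r^2 * 22 mod 37 = 1^2 * 22 = 1*22 = 22
  bit 1 = 0: r = r^2 mod 37 = 22^2 = 3
  bit 2 = 0: r = r^2 mod 37 = 3^2 = 9
  bit 3 = 0: r = r^2 mod 37 = 9^2 = 7
  bit 4 = 0: r = r^2 mod 37 = 7^2 = 12
  bit 5 = 0: r = r^2 mod 37 = 12^2 = 33
  -> A = 33
B = 22^20 mod 37  (bits of 20 = 10100)
  bit 0 = 1: r = r^2 * 22 mod 37 = 1^2 * 22 = 1*22 = 22
  bit 1 = 0: r = r^2 mod 37 = 22^2 = 3
  bit 2 = 1: r = r^2 * 22 mod 37 = 3^2 * 22 = 9*22 = 13
  bit 3 = 0: r = r^2 mod 37 = 13^2 = 21
  bit 4 = 0: r = r^2 mod 37 = 21^2 = 34
  -> B = 34
s = B^a = 34^32 mod 37  (bits of 32 = 100000)
  bit 0 = 1: r = r^2 * 34 mod 37 = 1^2 * 34 = 1*34 = 34
  bit 1 = 0: r = r^2 mod 37 = 34^2 = 9
  bit 2 = 0: r = r^2 mod 37 = 9^2 = 7
  bit 3 = 0: r = r^2 mod 37 = 7^2 = 12
  bit 4 = 0: r = r^2 mod 37 = 12^2 = 33
  bit 5 = 0: r = r^2 mod 37 = 33^2 = 16
  -> s = B^a = 16

Answer: 33 34 16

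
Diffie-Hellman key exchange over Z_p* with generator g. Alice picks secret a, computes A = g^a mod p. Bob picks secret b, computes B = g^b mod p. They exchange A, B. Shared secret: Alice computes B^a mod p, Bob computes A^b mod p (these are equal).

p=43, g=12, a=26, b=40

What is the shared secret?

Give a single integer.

A = 12^26 mod 43  (bits of 26 = 11010)
  bit 0 = 1: r = r^2 * 12 mod 43 = 1^2 * 12 = 1*12 = 12
  bit 1 = 1: r = r^2 * 12 mod 43 = 12^2 * 12 = 15*12 = 8
  bit 2 = 0: r = r^2 mod 43 = 8^2 = 21
  bit 3 = 1: r = r^2 * 12 mod 43 = 21^2 * 12 = 11*12 = 3
  bit 4 = 0: r = r^2 mod 43 = 3^2 = 9
  -> A = 9
B = 12^40 mod 43  (bits of 40 = 101000)
  bit 0 = 1: r = r^2 * 12 mod 43 = 1^2 * 12 = 1*12 = 12
  bit 1 = 0: r = r^2 mod 43 = 12^2 = 15
  bit 2 = 1: r = r^2 * 12 mod 43 = 15^2 * 12 = 10*12 = 34
  bit 3 = 0: r = r^2 mod 43 = 34^2 = 38
  bit 4 = 0: r = r^2 mod 43 = 38^2 = 25
  bit 5 = 0: r = r^2 mod 43 = 25^2 = 23
  -> B = 23
s = B^a = 23^26 mod 43  (bits of 26 = 11010)
  bit 0 = 1: r = r^2 * 23 mod 43 = 1^2 * 23 = 1*23 = 23
  bit 1 = 1: r = r^2 * 23 mod 43 = 23^2 * 23 = 13*23 = 41
  bit 2 = 0: r = r^2 mod 43 = 41^2 = 4
  bit 3 = 1: r = r^2 * 23 mod 43 = 4^2 * 23 = 16*23 = 24
  bit 4 = 0: r = r^2 mod 43 = 24^2 = 17
  -> s = B^a = 17

Answer: 17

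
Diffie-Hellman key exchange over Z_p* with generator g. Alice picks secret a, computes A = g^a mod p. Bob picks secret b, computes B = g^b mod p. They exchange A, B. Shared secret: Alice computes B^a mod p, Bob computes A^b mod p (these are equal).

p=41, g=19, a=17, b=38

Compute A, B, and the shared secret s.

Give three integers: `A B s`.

Answer: 17 5 21

Derivation:
A = 19^17 mod 41  (bits of 17 = 10001)
  bit 0 = 1: r = r^2 * 19 mod 41 = 1^2 * 19 = 1*19 = 19
  bit 1 = 0: r = r^2 mod 41 = 19^2 = 33
  bit 2 = 0: r = r^2 mod 41 = 33^2 = 23
  bit 3 = 0: r = r^2 mod 41 = 23^2 = 37
  bit 4 = 1: r = r^2 * 19 mod 41 = 37^2 * 19 = 16*19 = 17
  -> A = 17
B = 19^38 mod 41  (bits of 38 = 100110)
  bit 0 = 1: r = r^2 * 19 mod 41 = 1^2 * 19 = 1*19 = 19
  bit 1 = 0: r = r^2 mod 41 = 19^2 = 33
  bit 2 = 0: r = r^2 mod 41 = 33^2 = 23
  bit 3 = 1: r = r^2 * 19 mod 41 = 23^2 * 19 = 37*19 = 6
  bit 4 = 1: r = r^2 * 19 mod 41 = 6^2 * 19 = 36*19 = 28
  bit 5 = 0: r = r^2 mod 41 = 28^2 = 5
  -> B = 5
s = B^a = 5^17 mod 41  (bits of 17 = 10001)
  bit 0 = 1: r = r^2 * 5 mod 41 = 1^2 * 5 = 1*5 = 5
  bit 1 = 0: r = r^2 mod 41 = 5^2 = 25
  bit 2 = 0: r = r^2 mod 41 = 25^2 = 10
  bit 3 = 0: r = r^2 mod 41 = 10^2 = 18
  bit 4 = 1: r = r^2 * 5 mod 41 = 18^2 * 5 = 37*5 = 21
  -> s = B^a = 21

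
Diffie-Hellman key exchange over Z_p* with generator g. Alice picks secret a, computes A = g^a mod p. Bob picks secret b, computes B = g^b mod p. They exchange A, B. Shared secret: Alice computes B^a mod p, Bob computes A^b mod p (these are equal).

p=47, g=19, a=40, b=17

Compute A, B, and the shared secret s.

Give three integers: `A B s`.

A = 19^40 mod 47  (bits of 40 = 101000)
  bit 0 = 1: r = r^2 * 19 mod 47 = 1^2 * 19 = 1*19 = 19
  bit 1 = 0: r = r^2 mod 47 = 19^2 = 32
  bit 2 = 1: r = r^2 * 19 mod 47 = 32^2 * 19 = 37*19 = 45
  bit 3 = 0: r = r^2 mod 47 = 45^2 = 4
  bit 4 = 0: r = r^2 mod 47 = 4^2 = 16
  bit 5 = 0: r = r^2 mod 47 = 16^2 = 21
  -> A = 21
B = 19^17 mod 47  (bits of 17 = 10001)
  bit 0 = 1: r = r^2 * 19 mod 47 = 1^2 * 19 = 1*19 = 19
  bit 1 = 0: r = r^2 mod 47 = 19^2 = 32
  bit 2 = 0: r = r^2 mod 47 = 32^2 = 37
  bit 3 = 0: r = r^2 mod 47 = 37^2 = 6
  bit 4 = 1: r = r^2 * 19 mod 47 = 6^2 * 19 = 36*19 = 26
  -> B = 26
s = B^a = 26^40 mod 47  (bits of 40 = 101000)
  bit 0 = 1: r = r^2 * 26 mod 47 = 1^2 * 26 = 1*26 = 26
  bit 1 = 0: r = r^2 mod 47 = 26^2 = 18
  bit 2 = 1: r = r^2 * 26 mod 47 = 18^2 * 26 = 42*26 = 11
  bit 3 = 0: r = r^2 mod 47 = 11^2 = 27
  bit 4 = 0: r = r^2 mod 47 = 27^2 = 24
  bit 5 = 0: r = r^2 mod 47 = 24^2 = 12
  -> s = B^a = 12

Answer: 21 26 12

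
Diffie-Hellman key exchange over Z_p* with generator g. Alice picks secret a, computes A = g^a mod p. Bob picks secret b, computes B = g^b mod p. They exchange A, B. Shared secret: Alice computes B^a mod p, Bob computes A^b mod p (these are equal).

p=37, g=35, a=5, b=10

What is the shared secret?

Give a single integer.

Answer: 30

Derivation:
A = 35^5 mod 37  (bits of 5 = 101)
  bit 0 = 1: r = r^2 * 35 mod 37 = 1^2 * 35 = 1*35 = 35
  bit 1 = 0: r = r^2 mod 37 = 35^2 = 4
  bit 2 = 1: r = r^2 * 35 mod 37 = 4^2 * 35 = 16*35 = 5
  -> A = 5
B = 35^10 mod 37  (bits of 10 = 1010)
  bit 0 = 1: r = r^2 * 35 mod 37 = 1^2 * 35 = 1*35 = 35
  bit 1 = 0: r = r^2 mod 37 = 35^2 = 4
  bit 2 = 1: r = r^2 * 35 mod 37 = 4^2 * 35 = 16*35 = 5
  bit 3 = 0: r = r^2 mod 37 = 5^2 = 25
  -> B = 25
s = B^a = 25^5 mod 37  (bits of 5 = 101)
  bit 0 = 1: r = r^2 * 25 mod 37 = 1^2 * 25 = 1*25 = 25
  bit 1 = 0: r = r^2 mod 37 = 25^2 = 33
  bit 2 = 1: r = r^2 * 25 mod 37 = 33^2 * 25 = 16*25 = 30
  -> s = B^a = 30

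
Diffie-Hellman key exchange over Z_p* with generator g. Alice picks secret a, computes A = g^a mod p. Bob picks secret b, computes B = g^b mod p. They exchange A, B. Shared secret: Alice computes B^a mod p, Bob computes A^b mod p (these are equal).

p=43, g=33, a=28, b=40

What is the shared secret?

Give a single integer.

Answer: 6

Derivation:
A = 33^28 mod 43  (bits of 28 = 11100)
  bit 0 = 1: r = r^2 * 33 mod 43 = 1^2 * 33 = 1*33 = 33
  bit 1 = 1: r = r^2 * 33 mod 43 = 33^2 * 33 = 14*33 = 32
  bit 2 = 1: r = r^2 * 33 mod 43 = 32^2 * 33 = 35*33 = 37
  bit 3 = 0: r = r^2 mod 43 = 37^2 = 36
  bit 4 = 0: r = r^2 mod 43 = 36^2 = 6
  -> A = 6
B = 33^40 mod 43  (bits of 40 = 101000)
  bit 0 = 1: r = r^2 * 33 mod 43 = 1^2 * 33 = 1*33 = 33
  bit 1 = 0: r = r^2 mod 43 = 33^2 = 14
  bit 2 = 1: r = r^2 * 33 mod 43 = 14^2 * 33 = 24*33 = 18
  bit 3 = 0: r = r^2 mod 43 = 18^2 = 23
  bit 4 = 0: r = r^2 mod 43 = 23^2 = 13
  bit 5 = 0: r = r^2 mod 43 = 13^2 = 40
  -> B = 40
s = B^a = 40^28 mod 43  (bits of 28 = 11100)
  bit 0 = 1: r = r^2 * 40 mod 43 = 1^2 * 40 = 1*40 = 40
  bit 1 = 1: r = r^2 * 40 mod 43 = 40^2 * 40 = 9*40 = 16
  bit 2 = 1: r = r^2 * 40 mod 43 = 16^2 * 40 = 41*40 = 6
  bit 3 = 0: r = r^2 mod 43 = 6^2 = 36
  bit 4 = 0: r = r^2 mod 43 = 36^2 = 6
  -> s = B^a = 6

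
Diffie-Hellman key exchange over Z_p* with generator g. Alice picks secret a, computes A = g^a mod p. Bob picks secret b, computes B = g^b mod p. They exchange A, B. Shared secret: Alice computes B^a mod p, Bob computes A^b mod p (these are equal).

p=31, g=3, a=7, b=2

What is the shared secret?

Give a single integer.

Answer: 10

Derivation:
A = 3^7 mod 31  (bits of 7 = 111)
  bit 0 = 1: r = r^2 * 3 mod 31 = 1^2 * 3 = 1*3 = 3
  bit 1 = 1: r = r^2 * 3 mod 31 = 3^2 * 3 = 9*3 = 27
  bit 2 = 1: r = r^2 * 3 mod 31 = 27^2 * 3 = 16*3 = 17
  -> A = 17
B = 3^2 mod 31  (bits of 2 = 10)
  bit 0 = 1: r = r^2 * 3 mod 31 = 1^2 * 3 = 1*3 = 3
  bit 1 = 0: r = r^2 mod 31 = 3^2 = 9
  -> B = 9
s = B^a = 9^7 mod 31  (bits of 7 = 111)
  bit 0 = 1: r = r^2 * 9 mod 31 = 1^2 * 9 = 1*9 = 9
  bit 1 = 1: r = r^2 * 9 mod 31 = 9^2 * 9 = 19*9 = 16
  bit 2 = 1: r = r^2 * 9 mod 31 = 16^2 * 9 = 8*9 = 10
  -> s = B^a = 10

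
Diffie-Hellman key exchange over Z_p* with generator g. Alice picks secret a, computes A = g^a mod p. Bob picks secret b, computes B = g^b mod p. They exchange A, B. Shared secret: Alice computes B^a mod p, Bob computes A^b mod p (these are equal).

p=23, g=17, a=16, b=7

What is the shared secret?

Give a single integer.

Answer: 13

Derivation:
A = 17^16 mod 23  (bits of 16 = 10000)
  bit 0 = 1: r = r^2 * 17 mod 23 = 1^2 * 17 = 1*17 = 17
  bit 1 = 0: r = r^2 mod 23 = 17^2 = 13
  bit 2 = 0: r = r^2 mod 23 = 13^2 = 8
  bit 3 = 0: r = r^2 mod 23 = 8^2 = 18
  bit 4 = 0: r = r^2 mod 23 = 18^2 = 2
  -> A = 2
B = 17^7 mod 23  (bits of 7 = 111)
  bit 0 = 1: r = r^2 * 17 mod 23 = 1^2 * 17 = 1*17 = 17
  bit 1 = 1: r = r^2 * 17 mod 23 = 17^2 * 17 = 13*17 = 14
  bit 2 = 1: r = r^2 * 17 mod 23 = 14^2 * 17 = 12*17 = 20
  -> B = 20
s = B^a = 20^16 mod 23  (bits of 16 = 10000)
  bit 0 = 1: r = r^2 * 20 mod 23 = 1^2 * 20 = 1*20 = 20
  bit 1 = 0: r = r^2 mod 23 = 20^2 = 9
  bit 2 = 0: r = r^2 mod 23 = 9^2 = 12
  bit 3 = 0: r = r^2 mod 23 = 12^2 = 6
  bit 4 = 0: r = r^2 mod 23 = 6^2 = 13
  -> s = B^a = 13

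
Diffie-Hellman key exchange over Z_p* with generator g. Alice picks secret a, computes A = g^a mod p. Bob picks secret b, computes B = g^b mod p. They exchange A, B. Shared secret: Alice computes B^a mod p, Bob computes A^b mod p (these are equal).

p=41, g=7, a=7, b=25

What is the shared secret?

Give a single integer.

Answer: 14

Derivation:
A = 7^7 mod 41  (bits of 7 = 111)
  bit 0 = 1: r = r^2 * 7 mod 41 = 1^2 * 7 = 1*7 = 7
  bit 1 = 1: r = r^2 * 7 mod 41 = 7^2 * 7 = 8*7 = 15
  bit 2 = 1: r = r^2 * 7 mod 41 = 15^2 * 7 = 20*7 = 17
  -> A = 17
B = 7^25 mod 41  (bits of 25 = 11001)
  bit 0 = 1: r = r^2 * 7 mod 41 = 1^2 * 7 = 1*7 = 7
  bit 1 = 1: r = r^2 * 7 mod 41 = 7^2 * 7 = 8*7 = 15
  bit 2 = 0: r = r^2 mod 41 = 15^2 = 20
  bit 3 = 0: r = r^2 mod 41 = 20^2 = 31
  bit 4 = 1: r = r^2 * 7 mod 41 = 31^2 * 7 = 18*7 = 3
  -> B = 3
s = B^a = 3^7 mod 41  (bits of 7 = 111)
  bit 0 = 1: r = r^2 * 3 mod 41 = 1^2 * 3 = 1*3 = 3
  bit 1 = 1: r = r^2 * 3 mod 41 = 3^2 * 3 = 9*3 = 27
  bit 2 = 1: r = r^2 * 3 mod 41 = 27^2 * 3 = 32*3 = 14
  -> s = B^a = 14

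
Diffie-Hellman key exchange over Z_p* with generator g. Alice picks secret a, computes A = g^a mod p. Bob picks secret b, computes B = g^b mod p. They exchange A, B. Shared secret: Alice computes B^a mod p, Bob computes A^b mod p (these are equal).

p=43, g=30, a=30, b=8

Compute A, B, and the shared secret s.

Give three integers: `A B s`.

A = 30^30 mod 43  (bits of 30 = 11110)
  bit 0 = 1: r = r^2 * 30 mod 43 = 1^2 * 30 = 1*30 = 30
  bit 1 = 1: r = r^2 * 30 mod 43 = 30^2 * 30 = 40*30 = 39
  bit 2 = 1: r = r^2 * 30 mod 43 = 39^2 * 30 = 16*30 = 7
  bit 3 = 1: r = r^2 * 30 mod 43 = 7^2 * 30 = 6*30 = 8
  bit 4 = 0: r = r^2 mod 43 = 8^2 = 21
  -> A = 21
B = 30^8 mod 43  (bits of 8 = 1000)
  bit 0 = 1: r = r^2 * 30 mod 43 = 1^2 * 30 = 1*30 = 30
  bit 1 = 0: r = r^2 mod 43 = 30^2 = 40
  bit 2 = 0: r = r^2 mod 43 = 40^2 = 9
  bit 3 = 0: r = r^2 mod 43 = 9^2 = 38
  -> B = 38
s = B^a = 38^30 mod 43  (bits of 30 = 11110)
  bit 0 = 1: r = r^2 * 38 mod 43 = 1^2 * 38 = 1*38 = 38
  bit 1 = 1: r = r^2 * 38 mod 43 = 38^2 * 38 = 25*38 = 4
  bit 2 = 1: r = r^2 * 38 mod 43 = 4^2 * 38 = 16*38 = 6
  bit 3 = 1: r = r^2 * 38 mod 43 = 6^2 * 38 = 36*38 = 35
  bit 4 = 0: r = r^2 mod 43 = 35^2 = 21
  -> s = B^a = 21

Answer: 21 38 21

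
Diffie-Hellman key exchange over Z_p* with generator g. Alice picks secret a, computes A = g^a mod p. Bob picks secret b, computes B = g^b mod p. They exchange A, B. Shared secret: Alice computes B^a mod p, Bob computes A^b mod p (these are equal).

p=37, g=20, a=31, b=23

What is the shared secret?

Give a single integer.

Answer: 32

Derivation:
A = 20^31 mod 37  (bits of 31 = 11111)
  bit 0 = 1: r = r^2 * 20 mod 37 = 1^2 * 20 = 1*20 = 20
  bit 1 = 1: r = r^2 * 20 mod 37 = 20^2 * 20 = 30*20 = 8
  bit 2 = 1: r = r^2 * 20 mod 37 = 8^2 * 20 = 27*20 = 22
  bit 3 = 1: r = r^2 * 20 mod 37 = 22^2 * 20 = 3*20 = 23
  bit 4 = 1: r = r^2 * 20 mod 37 = 23^2 * 20 = 11*20 = 35
  -> A = 35
B = 20^23 mod 37  (bits of 23 = 10111)
  bit 0 = 1: r = r^2 * 20 mod 37 = 1^2 * 20 = 1*20 = 20
  bit 1 = 0: r = r^2 mod 37 = 20^2 = 30
  bit 2 = 1: r = r^2 * 20 mod 37 = 30^2 * 20 = 12*20 = 18
  bit 3 = 1: r = r^2 * 20 mod 37 = 18^2 * 20 = 28*20 = 5
  bit 4 = 1: r = r^2 * 20 mod 37 = 5^2 * 20 = 25*20 = 19
  -> B = 19
s = B^a = 19^31 mod 37  (bits of 31 = 11111)
  bit 0 = 1: r = r^2 * 19 mod 37 = 1^2 * 19 = 1*19 = 19
  bit 1 = 1: r = r^2 * 19 mod 37 = 19^2 * 19 = 28*19 = 14
  bit 2 = 1: r = r^2 * 19 mod 37 = 14^2 * 19 = 11*19 = 24
  bit 3 = 1: r = r^2 * 19 mod 37 = 24^2 * 19 = 21*19 = 29
  bit 4 = 1: r = r^2 * 19 mod 37 = 29^2 * 19 = 27*19 = 32
  -> s = B^a = 32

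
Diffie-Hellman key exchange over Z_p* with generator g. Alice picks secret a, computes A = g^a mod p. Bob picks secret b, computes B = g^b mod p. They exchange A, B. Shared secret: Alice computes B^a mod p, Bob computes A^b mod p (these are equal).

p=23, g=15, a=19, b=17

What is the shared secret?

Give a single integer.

Answer: 21

Derivation:
A = 15^19 mod 23  (bits of 19 = 10011)
  bit 0 = 1: r = r^2 * 15 mod 23 = 1^2 * 15 = 1*15 = 15
  bit 1 = 0: r = r^2 mod 23 = 15^2 = 18
  bit 2 = 0: r = r^2 mod 23 = 18^2 = 2
  bit 3 = 1: r = r^2 * 15 mod 23 = 2^2 * 15 = 4*15 = 14
  bit 4 = 1: r = r^2 * 15 mod 23 = 14^2 * 15 = 12*15 = 19
  -> A = 19
B = 15^17 mod 23  (bits of 17 = 10001)
  bit 0 = 1: r = r^2 * 15 mod 23 = 1^2 * 15 = 1*15 = 15
  bit 1 = 0: r = r^2 mod 23 = 15^2 = 18
  bit 2 = 0: r = r^2 mod 23 = 18^2 = 2
  bit 3 = 0: r = r^2 mod 23 = 2^2 = 4
  bit 4 = 1: r = r^2 * 15 mod 23 = 4^2 * 15 = 16*15 = 10
  -> B = 10
s = B^a = 10^19 mod 23  (bits of 19 = 10011)
  bit 0 = 1: r = r^2 * 10 mod 23 = 1^2 * 10 = 1*10 = 10
  bit 1 = 0: r = r^2 mod 23 = 10^2 = 8
  bit 2 = 0: r = r^2 mod 23 = 8^2 = 18
  bit 3 = 1: r = r^2 * 10 mod 23 = 18^2 * 10 = 2*10 = 20
  bit 4 = 1: r = r^2 * 10 mod 23 = 20^2 * 10 = 9*10 = 21
  -> s = B^a = 21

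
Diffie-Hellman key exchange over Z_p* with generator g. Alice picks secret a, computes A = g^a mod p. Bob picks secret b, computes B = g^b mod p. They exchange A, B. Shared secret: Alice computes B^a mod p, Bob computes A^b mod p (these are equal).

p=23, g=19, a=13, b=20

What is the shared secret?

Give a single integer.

A = 19^13 mod 23  (bits of 13 = 1101)
  bit 0 = 1: r = r^2 * 19 mod 23 = 1^2 * 19 = 1*19 = 19
  bit 1 = 1: r = r^2 * 19 mod 23 = 19^2 * 19 = 16*19 = 5
  bit 2 = 0: r = r^2 mod 23 = 5^2 = 2
  bit 3 = 1: r = r^2 * 19 mod 23 = 2^2 * 19 = 4*19 = 7
  -> A = 7
B = 19^20 mod 23  (bits of 20 = 10100)
  bit 0 = 1: r = r^2 * 19 mod 23 = 1^2 * 19 = 1*19 = 19
  bit 1 = 0: r = r^2 mod 23 = 19^2 = 16
  bit 2 = 1: r = r^2 * 19 mod 23 = 16^2 * 19 = 3*19 = 11
  bit 3 = 0: r = r^2 mod 23 = 11^2 = 6
  bit 4 = 0: r = r^2 mod 23 = 6^2 = 13
  -> B = 13
s = B^a = 13^13 mod 23  (bits of 13 = 1101)
  bit 0 = 1: r = r^2 * 13 mod 23 = 1^2 * 13 = 1*13 = 13
  bit 1 = 1: r = r^2 * 13 mod 23 = 13^2 * 13 = 8*13 = 12
  bit 2 = 0: r = r^2 mod 23 = 12^2 = 6
  bit 3 = 1: r = r^2 * 13 mod 23 = 6^2 * 13 = 13*13 = 8
  -> s = B^a = 8

Answer: 8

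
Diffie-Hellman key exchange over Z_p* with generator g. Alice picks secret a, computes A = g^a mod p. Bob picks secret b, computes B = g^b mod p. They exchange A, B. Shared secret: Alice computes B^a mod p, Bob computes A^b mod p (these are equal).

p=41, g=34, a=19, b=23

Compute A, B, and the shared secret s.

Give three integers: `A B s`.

Answer: 6 15 30

Derivation:
A = 34^19 mod 41  (bits of 19 = 10011)
  bit 0 = 1: r = r^2 * 34 mod 41 = 1^2 * 34 = 1*34 = 34
  bit 1 = 0: r = r^2 mod 41 = 34^2 = 8
  bit 2 = 0: r = r^2 mod 41 = 8^2 = 23
  bit 3 = 1: r = r^2 * 34 mod 41 = 23^2 * 34 = 37*34 = 28
  bit 4 = 1: r = r^2 * 34 mod 41 = 28^2 * 34 = 5*34 = 6
  -> A = 6
B = 34^23 mod 41  (bits of 23 = 10111)
  bit 0 = 1: r = r^2 * 34 mod 41 = 1^2 * 34 = 1*34 = 34
  bit 1 = 0: r = r^2 mod 41 = 34^2 = 8
  bit 2 = 1: r = r^2 * 34 mod 41 = 8^2 * 34 = 23*34 = 3
  bit 3 = 1: r = r^2 * 34 mod 41 = 3^2 * 34 = 9*34 = 19
  bit 4 = 1: r = r^2 * 34 mod 41 = 19^2 * 34 = 33*34 = 15
  -> B = 15
s = B^a = 15^19 mod 41  (bits of 19 = 10011)
  bit 0 = 1: r = r^2 * 15 mod 41 = 1^2 * 15 = 1*15 = 15
  bit 1 = 0: r = r^2 mod 41 = 15^2 = 20
  bit 2 = 0: r = r^2 mod 41 = 20^2 = 31
  bit 3 = 1: r = r^2 * 15 mod 41 = 31^2 * 15 = 18*15 = 24
  bit 4 = 1: r = r^2 * 15 mod 41 = 24^2 * 15 = 2*15 = 30
  -> s = B^a = 30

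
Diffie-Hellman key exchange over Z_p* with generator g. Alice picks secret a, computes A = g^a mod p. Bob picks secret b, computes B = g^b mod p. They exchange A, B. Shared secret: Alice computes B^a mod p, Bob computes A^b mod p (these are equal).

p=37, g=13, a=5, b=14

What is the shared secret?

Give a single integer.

A = 13^5 mod 37  (bits of 5 = 101)
  bit 0 = 1: r = r^2 * 13 mod 37 = 1^2 * 13 = 1*13 = 13
  bit 1 = 0: r = r^2 mod 37 = 13^2 = 21
  bit 2 = 1: r = r^2 * 13 mod 37 = 21^2 * 13 = 34*13 = 35
  -> A = 35
B = 13^14 mod 37  (bits of 14 = 1110)
  bit 0 = 1: r = r^2 * 13 mod 37 = 1^2 * 13 = 1*13 = 13
  bit 1 = 1: r = r^2 * 13 mod 37 = 13^2 * 13 = 21*13 = 14
  bit 2 = 1: r = r^2 * 13 mod 37 = 14^2 * 13 = 11*13 = 32
  bit 3 = 0: r = r^2 mod 37 = 32^2 = 25
  -> B = 25
s = B^a = 25^5 mod 37  (bits of 5 = 101)
  bit 0 = 1: r = r^2 * 25 mod 37 = 1^2 * 25 = 1*25 = 25
  bit 1 = 0: r = r^2 mod 37 = 25^2 = 33
  bit 2 = 1: r = r^2 * 25 mod 37 = 33^2 * 25 = 16*25 = 30
  -> s = B^a = 30

Answer: 30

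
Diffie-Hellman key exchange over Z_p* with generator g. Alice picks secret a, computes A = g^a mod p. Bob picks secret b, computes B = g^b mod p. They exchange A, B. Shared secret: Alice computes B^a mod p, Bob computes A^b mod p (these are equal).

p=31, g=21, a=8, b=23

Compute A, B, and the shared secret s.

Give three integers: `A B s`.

A = 21^8 mod 31  (bits of 8 = 1000)
  bit 0 = 1: r = r^2 * 21 mod 31 = 1^2 * 21 = 1*21 = 21
  bit 1 = 0: r = r^2 mod 31 = 21^2 = 7
  bit 2 = 0: r = r^2 mod 31 = 7^2 = 18
  bit 3 = 0: r = r^2 mod 31 = 18^2 = 14
  -> A = 14
B = 21^23 mod 31  (bits of 23 = 10111)
  bit 0 = 1: r = r^2 * 21 mod 31 = 1^2 * 21 = 1*21 = 21
  bit 1 = 0: r = r^2 mod 31 = 21^2 = 7
  bit 2 = 1: r = r^2 * 21 mod 31 = 7^2 * 21 = 18*21 = 6
  bit 3 = 1: r = r^2 * 21 mod 31 = 6^2 * 21 = 5*21 = 12
  bit 4 = 1: r = r^2 * 21 mod 31 = 12^2 * 21 = 20*21 = 17
  -> B = 17
s = B^a = 17^8 mod 31  (bits of 8 = 1000)
  bit 0 = 1: r = r^2 * 17 mod 31 = 1^2 * 17 = 1*17 = 17
  bit 1 = 0: r = r^2 mod 31 = 17^2 = 10
  bit 2 = 0: r = r^2 mod 31 = 10^2 = 7
  bit 3 = 0: r = r^2 mod 31 = 7^2 = 18
  -> s = B^a = 18

Answer: 14 17 18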